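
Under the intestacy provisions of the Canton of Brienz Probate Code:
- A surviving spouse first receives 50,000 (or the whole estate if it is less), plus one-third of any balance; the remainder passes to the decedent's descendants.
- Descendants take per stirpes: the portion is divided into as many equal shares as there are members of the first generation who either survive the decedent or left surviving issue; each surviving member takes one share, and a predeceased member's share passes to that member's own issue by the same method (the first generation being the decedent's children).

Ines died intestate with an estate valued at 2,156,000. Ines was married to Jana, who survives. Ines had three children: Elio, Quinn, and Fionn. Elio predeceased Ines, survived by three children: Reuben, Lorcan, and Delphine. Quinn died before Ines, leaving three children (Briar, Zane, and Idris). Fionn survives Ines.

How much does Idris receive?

Idris receives 156,000.

Jana first takes 50,000, leaving a balance of 2,106,000. Jana then takes one-third of the balance (702,000), for a total of 752,000. The remaining 1,404,000 passes to the descendants.
The descendants' portion (1,404,000) is divided into 3 shares of 468,000: Fionn takes 468,000; Elio's 468,000 share passes to Elio's issue; Quinn's 468,000 share passes to Quinn's issue.
Elio's share (468,000) is divided into 3 shares of 156,000: Reuben, Lorcan, and Delphine each take 156,000.
Quinn's share (468,000) is divided into 3 shares of 156,000: Briar, Zane, and Idris each take 156,000.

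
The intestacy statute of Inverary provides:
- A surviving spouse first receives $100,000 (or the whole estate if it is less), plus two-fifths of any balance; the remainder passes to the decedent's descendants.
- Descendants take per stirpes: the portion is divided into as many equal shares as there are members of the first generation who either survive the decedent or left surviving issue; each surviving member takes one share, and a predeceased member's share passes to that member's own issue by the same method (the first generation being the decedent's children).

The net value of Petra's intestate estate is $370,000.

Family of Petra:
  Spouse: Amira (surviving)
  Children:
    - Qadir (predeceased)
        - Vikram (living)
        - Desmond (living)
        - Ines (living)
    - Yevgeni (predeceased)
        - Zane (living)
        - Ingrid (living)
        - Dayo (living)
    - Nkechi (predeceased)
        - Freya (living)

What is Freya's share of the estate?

Amira first takes $100,000, leaving a balance of $270,000. Amira then takes two-fifths of the balance ($108,000), for a total of $208,000. The remaining $162,000 passes to the descendants.
The descendants' portion ($162,000) is divided into 3 shares of $54,000: Qadir's $54,000 share passes to Qadir's issue; Yevgeni's $54,000 share passes to Yevgeni's issue; Nkechi's $54,000 share passes to Nkechi's issue.
Qadir's share ($54,000) is divided into 3 shares of $18,000: Vikram, Desmond, and Ines each take $18,000.
Yevgeni's share ($54,000) is divided into 3 shares of $18,000: Zane, Ingrid, and Dayo each take $18,000.
Nkechi's share ($54,000) passes entirely to Freya.

Freya receives $54,000.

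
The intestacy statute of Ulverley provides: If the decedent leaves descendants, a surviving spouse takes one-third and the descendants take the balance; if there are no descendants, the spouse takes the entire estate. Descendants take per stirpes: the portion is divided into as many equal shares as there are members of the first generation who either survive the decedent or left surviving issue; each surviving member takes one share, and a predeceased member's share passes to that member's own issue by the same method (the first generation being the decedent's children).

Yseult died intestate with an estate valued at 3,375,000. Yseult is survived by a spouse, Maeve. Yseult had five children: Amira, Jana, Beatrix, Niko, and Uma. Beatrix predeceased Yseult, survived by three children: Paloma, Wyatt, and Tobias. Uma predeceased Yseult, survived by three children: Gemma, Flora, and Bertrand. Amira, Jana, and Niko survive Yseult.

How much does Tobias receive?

Tobias receives 150,000.

Maeve takes one-third of 3,375,000 = 1,125,000. The remaining 2,250,000 passes to the descendants.
The descendants' portion (2,250,000) is divided into 5 shares of 450,000: Amira, Jana, and Niko each take 450,000; Beatrix's 450,000 share passes to Beatrix's issue; Uma's 450,000 share passes to Uma's issue.
Beatrix's share (450,000) is divided into 3 shares of 150,000: Paloma, Wyatt, and Tobias each take 150,000.
Uma's share (450,000) is divided into 3 shares of 150,000: Gemma, Flora, and Bertrand each take 150,000.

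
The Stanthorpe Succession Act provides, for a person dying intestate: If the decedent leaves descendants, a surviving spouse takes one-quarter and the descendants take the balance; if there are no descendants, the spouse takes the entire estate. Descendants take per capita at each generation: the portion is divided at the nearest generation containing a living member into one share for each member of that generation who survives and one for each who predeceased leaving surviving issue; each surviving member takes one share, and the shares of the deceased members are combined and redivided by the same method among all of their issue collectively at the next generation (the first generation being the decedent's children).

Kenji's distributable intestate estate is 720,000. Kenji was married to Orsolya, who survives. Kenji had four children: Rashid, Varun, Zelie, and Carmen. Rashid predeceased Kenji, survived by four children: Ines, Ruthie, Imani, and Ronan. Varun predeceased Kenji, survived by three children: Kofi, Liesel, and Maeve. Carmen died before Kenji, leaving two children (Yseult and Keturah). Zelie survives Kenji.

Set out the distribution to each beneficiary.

Orsolya takes one-quarter of 720,000 = 180,000. The remaining 540,000 passes to the descendants.
The descendants' portion (540,000) is divided at the children's generation into 4 shares of 135,000. Zelie takes 135,000. The 3 shares of the deceased (Rashid, Varun, and Carmen) are combined into a pool of 405,000.
That pool (405,000) is divided at the grandchildren's generation equally among Ines, Ruthie, Imani, Ronan, Kofi, Liesel, Maeve, Yseult, and Keturah: 45,000 each.

Orsolya: 180,000; Ines: 45,000; Ruthie: 45,000; Imani: 45,000; Ronan: 45,000; Kofi: 45,000; Liesel: 45,000; Maeve: 45,000; Zelie: 135,000; Yseult: 45,000; Keturah: 45,000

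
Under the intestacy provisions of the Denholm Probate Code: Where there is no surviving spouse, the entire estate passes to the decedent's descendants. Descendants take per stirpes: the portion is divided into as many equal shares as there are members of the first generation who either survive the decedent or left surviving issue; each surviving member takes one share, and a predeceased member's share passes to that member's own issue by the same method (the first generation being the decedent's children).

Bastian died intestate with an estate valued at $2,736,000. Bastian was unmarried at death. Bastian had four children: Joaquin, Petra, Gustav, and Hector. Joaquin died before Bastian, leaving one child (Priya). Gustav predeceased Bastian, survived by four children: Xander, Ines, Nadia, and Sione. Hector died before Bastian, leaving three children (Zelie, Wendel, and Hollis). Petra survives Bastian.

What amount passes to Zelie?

The entire $2,736,000 passes to the descendants.
That amount ($2,736,000) is divided into 4 shares of $684,000: Petra takes $684,000; Joaquin's $684,000 share passes to Joaquin's issue; Gustav's $684,000 share passes to Gustav's issue; Hector's $684,000 share passes to Hector's issue.
Joaquin's share ($684,000) passes entirely to Priya.
Gustav's share ($684,000) is divided into 4 shares of $171,000: Xander, Ines, Nadia, and Sione each take $171,000.
Hector's share ($684,000) is divided into 3 shares of $228,000: Zelie, Wendel, and Hollis each take $228,000.

Zelie receives $228,000.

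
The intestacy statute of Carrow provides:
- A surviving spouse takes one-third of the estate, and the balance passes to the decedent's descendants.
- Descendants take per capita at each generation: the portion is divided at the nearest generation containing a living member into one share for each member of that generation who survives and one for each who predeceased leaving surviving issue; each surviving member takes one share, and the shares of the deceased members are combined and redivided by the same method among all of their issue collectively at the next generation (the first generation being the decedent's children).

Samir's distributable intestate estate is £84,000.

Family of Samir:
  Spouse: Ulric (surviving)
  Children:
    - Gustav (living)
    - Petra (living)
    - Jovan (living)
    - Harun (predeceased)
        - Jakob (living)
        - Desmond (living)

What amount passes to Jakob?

Ulric takes one-third of £84,000 = £28,000. The remaining £56,000 passes to the descendants.
The descendants' portion (£56,000) is divided at the children's generation into 4 shares of £14,000. Gustav, Petra, and Jovan each take £14,000. The remaining share for the deceased Harun (£14,000) is carried to the next generation.
That pool (£14,000) is divided at the grandchildren's generation equally among Jakob and Desmond: £7,000 each.

Jakob receives £7,000.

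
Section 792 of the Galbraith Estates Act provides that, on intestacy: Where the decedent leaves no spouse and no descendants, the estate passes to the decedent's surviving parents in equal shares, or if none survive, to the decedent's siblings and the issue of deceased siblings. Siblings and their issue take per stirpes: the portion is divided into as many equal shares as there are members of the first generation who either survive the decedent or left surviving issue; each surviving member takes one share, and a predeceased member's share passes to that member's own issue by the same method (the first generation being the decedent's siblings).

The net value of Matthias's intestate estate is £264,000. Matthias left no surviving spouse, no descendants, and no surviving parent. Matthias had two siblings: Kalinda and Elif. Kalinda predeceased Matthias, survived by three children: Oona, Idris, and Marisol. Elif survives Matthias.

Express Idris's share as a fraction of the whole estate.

The entire £264,000 passes to the siblings and their issue.
That amount (£264,000) is divided into 2 shares of £132,000: Elif takes £132,000; Kalinda's £132,000 share passes to Kalinda's issue.
Kalinda's share (£132,000) is divided into 3 shares of £44,000: Oona, Idris, and Marisol each take £44,000.

Idris receives 1/6 of the estate.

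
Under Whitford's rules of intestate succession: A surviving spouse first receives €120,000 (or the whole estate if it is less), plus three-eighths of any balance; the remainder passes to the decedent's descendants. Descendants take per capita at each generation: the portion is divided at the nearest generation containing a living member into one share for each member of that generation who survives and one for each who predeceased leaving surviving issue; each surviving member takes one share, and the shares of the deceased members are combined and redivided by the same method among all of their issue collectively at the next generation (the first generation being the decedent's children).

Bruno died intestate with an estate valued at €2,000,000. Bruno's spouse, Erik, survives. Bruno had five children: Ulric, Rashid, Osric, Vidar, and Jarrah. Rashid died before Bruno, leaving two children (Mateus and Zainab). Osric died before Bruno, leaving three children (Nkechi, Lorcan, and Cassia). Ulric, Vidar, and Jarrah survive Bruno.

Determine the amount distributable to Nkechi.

Erik first takes €120,000, leaving a balance of €1,880,000. Erik then takes three-eighths of the balance (€705,000), for a total of €825,000. The remaining €1,175,000 passes to the descendants.
The descendants' portion (€1,175,000) is divided at the children's generation into 5 shares of €235,000. Ulric, Vidar, and Jarrah each take €235,000. The 2 shares of the deceased (Rashid and Osric) are combined into a pool of €470,000.
That pool (€470,000) is divided at the grandchildren's generation equally among Mateus, Zainab, Nkechi, Lorcan, and Cassia: €94,000 each.

Nkechi receives €94,000.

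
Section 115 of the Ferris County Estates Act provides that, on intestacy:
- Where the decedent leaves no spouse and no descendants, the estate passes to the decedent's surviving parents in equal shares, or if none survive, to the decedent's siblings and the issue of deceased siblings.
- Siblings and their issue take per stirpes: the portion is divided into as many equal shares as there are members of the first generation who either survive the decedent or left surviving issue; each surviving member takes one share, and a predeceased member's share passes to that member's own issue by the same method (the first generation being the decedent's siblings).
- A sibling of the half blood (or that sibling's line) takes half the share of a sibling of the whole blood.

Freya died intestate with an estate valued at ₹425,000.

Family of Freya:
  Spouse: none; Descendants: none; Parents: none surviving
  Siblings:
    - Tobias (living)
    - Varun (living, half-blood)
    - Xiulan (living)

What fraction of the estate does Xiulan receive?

Xiulan receives 2/5 of the estate.

The entire ₹425,000 passes to the siblings and their issue.
Counting each half-blood sibling's line as half a unit, there are 5/2 units in ₹425,000, so one unit is ₹170,000. Whole-blood lines (Tobias and Xiulan) take ₹170,000 each; half-blood lines (Varun) take ₹85,000 each.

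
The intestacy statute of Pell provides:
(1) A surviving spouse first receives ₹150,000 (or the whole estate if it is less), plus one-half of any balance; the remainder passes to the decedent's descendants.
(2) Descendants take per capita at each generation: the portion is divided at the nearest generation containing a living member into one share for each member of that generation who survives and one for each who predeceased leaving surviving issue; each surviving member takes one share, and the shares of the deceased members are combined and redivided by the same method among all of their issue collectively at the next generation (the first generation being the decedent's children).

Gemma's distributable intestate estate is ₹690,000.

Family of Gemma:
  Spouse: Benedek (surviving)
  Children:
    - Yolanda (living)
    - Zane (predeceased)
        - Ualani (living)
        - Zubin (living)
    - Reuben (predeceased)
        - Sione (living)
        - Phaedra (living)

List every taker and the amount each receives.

Benedek first takes ₹150,000, leaving a balance of ₹540,000. Benedek then takes one-half of the balance (₹270,000), for a total of ₹420,000. The remaining ₹270,000 passes to the descendants.
The descendants' portion (₹270,000) is divided at the children's generation into 3 shares of ₹90,000. Yolanda takes ₹90,000. The 2 shares of the deceased (Zane and Reuben) are combined into a pool of ₹180,000.
That pool (₹180,000) is divided at the grandchildren's generation equally among Ualani, Zubin, Sione, and Phaedra: ₹45,000 each.

Benedek: ₹420,000; Yolanda: ₹90,000; Ualani: ₹45,000; Zubin: ₹45,000; Sione: ₹45,000; Phaedra: ₹45,000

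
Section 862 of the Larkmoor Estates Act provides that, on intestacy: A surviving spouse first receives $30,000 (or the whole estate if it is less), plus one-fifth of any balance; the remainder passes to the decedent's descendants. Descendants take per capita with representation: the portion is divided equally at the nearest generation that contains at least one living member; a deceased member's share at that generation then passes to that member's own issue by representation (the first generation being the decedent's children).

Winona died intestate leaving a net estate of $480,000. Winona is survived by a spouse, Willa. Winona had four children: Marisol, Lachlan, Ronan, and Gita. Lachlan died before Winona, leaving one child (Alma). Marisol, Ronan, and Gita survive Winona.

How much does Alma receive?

Alma receives $90,000.

Willa first takes $30,000, leaving a balance of $450,000. Willa then takes one-fifth of the balance ($90,000), for a total of $120,000. The remaining $360,000 passes to the descendants.
The descendants' portion ($360,000) is divided into 4 shares of $90,000: Marisol, Ronan, and Gita each take $90,000; Lachlan's $90,000 share passes to Lachlan's issue.
Lachlan's share ($90,000) passes entirely to Alma.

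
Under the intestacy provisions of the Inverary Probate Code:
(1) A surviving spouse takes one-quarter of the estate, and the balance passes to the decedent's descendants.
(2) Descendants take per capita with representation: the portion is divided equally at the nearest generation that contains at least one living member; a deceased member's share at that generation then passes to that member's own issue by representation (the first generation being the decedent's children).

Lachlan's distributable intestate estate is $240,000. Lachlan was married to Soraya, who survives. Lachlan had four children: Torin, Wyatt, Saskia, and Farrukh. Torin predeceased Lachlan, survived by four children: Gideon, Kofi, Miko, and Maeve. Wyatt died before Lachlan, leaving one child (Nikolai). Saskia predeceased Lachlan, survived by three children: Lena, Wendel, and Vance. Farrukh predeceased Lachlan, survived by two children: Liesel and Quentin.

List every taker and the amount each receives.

Soraya: $60,000; Gideon: $18,000; Kofi: $18,000; Miko: $18,000; Maeve: $18,000; Nikolai: $18,000; Lena: $18,000; Wendel: $18,000; Vance: $18,000; Liesel: $18,000; Quentin: $18,000

Soraya takes one-quarter of $240,000 = $60,000. The remaining $180,000 passes to the descendants.
No child survives, so the initial division is made at the grandchildren's generation.
The descendants' portion ($180,000) is divided into 10 shares of $18,000: Gideon, Kofi, Miko, Maeve, Nikolai, Lena, Wendel, Vance, Liesel, and Quentin each take $18,000.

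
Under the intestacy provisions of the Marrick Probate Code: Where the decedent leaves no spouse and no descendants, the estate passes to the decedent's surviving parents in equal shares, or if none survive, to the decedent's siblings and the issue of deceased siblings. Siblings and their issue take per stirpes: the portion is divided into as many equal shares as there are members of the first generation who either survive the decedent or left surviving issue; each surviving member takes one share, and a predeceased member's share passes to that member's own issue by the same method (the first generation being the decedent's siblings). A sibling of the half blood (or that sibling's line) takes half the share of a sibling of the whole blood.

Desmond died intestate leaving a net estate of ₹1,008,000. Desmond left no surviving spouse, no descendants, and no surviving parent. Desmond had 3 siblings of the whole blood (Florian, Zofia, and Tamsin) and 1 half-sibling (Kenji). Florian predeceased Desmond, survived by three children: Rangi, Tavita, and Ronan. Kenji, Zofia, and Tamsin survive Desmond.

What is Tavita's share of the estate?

Tavita receives ₹96,000.

The entire ₹1,008,000 passes to the siblings and their issue.
Counting each half-blood sibling's line as half a unit, there are 7/2 units in ₹1,008,000, so one unit is ₹288,000. Whole-blood lines (Florian, Zofia, and Tamsin) take ₹288,000 each; half-blood lines (Kenji) take ₹144,000 each.
Florian's share (₹288,000) is divided into 3 shares of ₹96,000: Rangi, Tavita, and Ronan each take ₹96,000.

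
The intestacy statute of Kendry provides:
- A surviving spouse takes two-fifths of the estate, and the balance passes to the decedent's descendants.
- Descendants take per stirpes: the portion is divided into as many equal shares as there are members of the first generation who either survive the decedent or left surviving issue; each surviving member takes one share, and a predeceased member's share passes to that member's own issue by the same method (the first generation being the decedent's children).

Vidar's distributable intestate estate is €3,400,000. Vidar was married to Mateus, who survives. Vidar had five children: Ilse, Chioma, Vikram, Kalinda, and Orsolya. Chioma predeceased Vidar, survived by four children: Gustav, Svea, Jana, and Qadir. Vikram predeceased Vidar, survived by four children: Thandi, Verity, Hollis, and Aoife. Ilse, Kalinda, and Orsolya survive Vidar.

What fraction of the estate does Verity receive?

Mateus takes two-fifths of €3,400,000 = €1,360,000. The remaining €2,040,000 passes to the descendants.
The descendants' portion (€2,040,000) is divided into 5 shares of €408,000: Ilse, Kalinda, and Orsolya each take €408,000; Chioma's €408,000 share passes to Chioma's issue; Vikram's €408,000 share passes to Vikram's issue.
Chioma's share (€408,000) is divided into 4 shares of €102,000: Gustav, Svea, Jana, and Qadir each take €102,000.
Vikram's share (€408,000) is divided into 4 shares of €102,000: Thandi, Verity, Hollis, and Aoife each take €102,000.

Verity receives 3/100 of the estate.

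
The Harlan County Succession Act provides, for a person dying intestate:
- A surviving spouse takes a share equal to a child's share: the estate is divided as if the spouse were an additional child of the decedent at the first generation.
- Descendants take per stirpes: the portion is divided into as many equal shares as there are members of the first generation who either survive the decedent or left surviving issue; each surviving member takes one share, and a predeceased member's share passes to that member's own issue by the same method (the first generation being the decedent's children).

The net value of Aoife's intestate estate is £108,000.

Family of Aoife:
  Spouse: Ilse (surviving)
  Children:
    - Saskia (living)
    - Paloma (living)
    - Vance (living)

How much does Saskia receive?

Saskia receives £27,000.

The spouse counts as an additional share at the children's level, so there are 4 primary shares of £27,000. Ilse takes one such share (£27,000).
The children's combined portion (£81,000) is divided into 3 shares of £27,000: Saskia, Paloma, and Vance each take £27,000.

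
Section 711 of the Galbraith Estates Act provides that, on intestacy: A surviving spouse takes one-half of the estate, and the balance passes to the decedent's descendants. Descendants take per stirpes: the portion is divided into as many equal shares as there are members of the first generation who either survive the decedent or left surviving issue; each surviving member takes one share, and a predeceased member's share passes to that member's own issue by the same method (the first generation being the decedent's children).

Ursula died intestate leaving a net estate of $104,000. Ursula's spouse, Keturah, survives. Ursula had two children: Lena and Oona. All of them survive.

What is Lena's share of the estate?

Keturah takes one-half of $104,000 = $52,000. The remaining $52,000 passes to the descendants.
The descendants' portion ($52,000) is divided into 2 shares of $26,000: Lena and Oona each take $26,000.

Lena receives $26,000.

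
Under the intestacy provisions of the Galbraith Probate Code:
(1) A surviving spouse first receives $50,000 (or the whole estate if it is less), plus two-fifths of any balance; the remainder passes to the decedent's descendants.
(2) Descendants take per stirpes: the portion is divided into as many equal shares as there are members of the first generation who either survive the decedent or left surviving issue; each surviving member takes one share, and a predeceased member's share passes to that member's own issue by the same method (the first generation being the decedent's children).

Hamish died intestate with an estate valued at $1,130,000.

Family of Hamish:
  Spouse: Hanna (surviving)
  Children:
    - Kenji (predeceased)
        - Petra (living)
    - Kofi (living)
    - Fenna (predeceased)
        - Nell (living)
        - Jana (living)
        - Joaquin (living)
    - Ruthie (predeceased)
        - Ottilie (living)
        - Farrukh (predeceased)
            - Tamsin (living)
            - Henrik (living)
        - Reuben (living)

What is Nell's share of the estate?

Hanna first takes $50,000, leaving a balance of $1,080,000. Hanna then takes two-fifths of the balance ($432,000), for a total of $482,000. The remaining $648,000 passes to the descendants.
The descendants' portion ($648,000) is divided into 4 shares of $162,000: Kofi takes $162,000; Kenji's $162,000 share passes to Kenji's issue; Fenna's $162,000 share passes to Fenna's issue; Ruthie's $162,000 share passes to Ruthie's issue.
Kenji's share ($162,000) passes entirely to Petra.
Fenna's share ($162,000) is divided into 3 shares of $54,000: Nell, Jana, and Joaquin each take $54,000.
Ruthie's share ($162,000) is divided into 3 shares of $54,000: Ottilie and Reuben each take $54,000; Farrukh's $54,000 share passes to Farrukh's issue.
Farrukh's share ($54,000) is divided into 2 shares of $27,000: Tamsin and Henrik each take $27,000.

Nell receives $54,000.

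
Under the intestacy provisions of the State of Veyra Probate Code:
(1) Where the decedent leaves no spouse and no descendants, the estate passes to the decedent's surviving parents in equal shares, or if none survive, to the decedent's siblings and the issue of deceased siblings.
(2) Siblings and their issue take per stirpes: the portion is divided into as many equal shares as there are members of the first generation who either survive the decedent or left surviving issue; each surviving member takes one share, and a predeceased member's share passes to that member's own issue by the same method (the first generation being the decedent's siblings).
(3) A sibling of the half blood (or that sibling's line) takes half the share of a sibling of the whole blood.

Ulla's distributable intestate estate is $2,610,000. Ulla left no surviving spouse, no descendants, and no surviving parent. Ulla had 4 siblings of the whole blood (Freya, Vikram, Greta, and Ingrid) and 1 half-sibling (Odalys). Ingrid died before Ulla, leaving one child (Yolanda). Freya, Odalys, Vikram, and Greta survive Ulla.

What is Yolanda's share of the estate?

The entire $2,610,000 passes to the siblings and their issue.
Counting each half-blood sibling's line as half a unit, there are 9/2 units in $2,610,000, so one unit is $580,000. Whole-blood lines (Freya, Vikram, Greta, and Ingrid) take $580,000 each; half-blood lines (Odalys) take $290,000 each.
Ingrid's share ($580,000) passes entirely to Yolanda.

Yolanda receives $580,000.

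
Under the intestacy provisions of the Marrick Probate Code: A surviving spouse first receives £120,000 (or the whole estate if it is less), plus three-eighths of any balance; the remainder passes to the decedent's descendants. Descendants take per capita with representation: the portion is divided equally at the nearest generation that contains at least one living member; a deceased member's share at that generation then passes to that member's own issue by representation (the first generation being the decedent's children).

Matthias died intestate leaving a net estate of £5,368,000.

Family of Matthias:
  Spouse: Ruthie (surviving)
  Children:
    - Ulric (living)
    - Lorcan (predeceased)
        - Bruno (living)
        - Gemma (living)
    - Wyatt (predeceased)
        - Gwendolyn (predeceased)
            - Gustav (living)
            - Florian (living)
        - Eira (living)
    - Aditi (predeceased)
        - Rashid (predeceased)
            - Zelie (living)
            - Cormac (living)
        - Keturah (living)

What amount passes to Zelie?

Ruthie first takes £120,000, leaving a balance of £5,248,000. Ruthie then takes three-eighths of the balance (£1,968,000), for a total of £2,088,000. The remaining £3,280,000 passes to the descendants.
The descendants' portion (£3,280,000) is divided into 4 shares of £820,000: Ulric takes £820,000; Lorcan's £820,000 share passes to Lorcan's issue; Wyatt's £820,000 share passes to Wyatt's issue; Aditi's £820,000 share passes to Aditi's issue.
Lorcan's share (£820,000) is divided into 2 shares of £410,000: Bruno and Gemma each take £410,000.
Wyatt's share (£820,000) is divided into 2 shares of £410,000: Eira takes £410,000; Gwendolyn's £410,000 share passes to Gwendolyn's issue.
Gwendolyn's share (£410,000) is divided into 2 shares of £205,000: Gustav and Florian each take £205,000.
Aditi's share (£820,000) is divided into 2 shares of £410,000: Keturah takes £410,000; Rashid's £410,000 share passes to Rashid's issue.
Rashid's share (£410,000) is divided into 2 shares of £205,000: Zelie and Cormac each take £205,000.

Zelie receives £205,000.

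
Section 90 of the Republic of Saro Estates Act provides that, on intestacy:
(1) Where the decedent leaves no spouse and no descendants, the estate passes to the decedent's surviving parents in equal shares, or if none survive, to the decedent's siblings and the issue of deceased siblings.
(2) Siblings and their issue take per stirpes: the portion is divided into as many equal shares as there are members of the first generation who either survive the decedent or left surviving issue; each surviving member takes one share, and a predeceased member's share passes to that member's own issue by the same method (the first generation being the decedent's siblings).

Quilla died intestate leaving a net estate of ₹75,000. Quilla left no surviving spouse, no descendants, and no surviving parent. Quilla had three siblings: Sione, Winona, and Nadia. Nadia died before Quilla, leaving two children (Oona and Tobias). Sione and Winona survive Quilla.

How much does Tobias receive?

Tobias receives ₹12,500.

The entire ₹75,000 passes to the siblings and their issue.
That amount (₹75,000) is divided into 3 shares of ₹25,000: Sione and Winona each take ₹25,000; Nadia's ₹25,000 share passes to Nadia's issue.
Nadia's share (₹25,000) is divided into 2 shares of ₹12,500: Oona and Tobias each take ₹12,500.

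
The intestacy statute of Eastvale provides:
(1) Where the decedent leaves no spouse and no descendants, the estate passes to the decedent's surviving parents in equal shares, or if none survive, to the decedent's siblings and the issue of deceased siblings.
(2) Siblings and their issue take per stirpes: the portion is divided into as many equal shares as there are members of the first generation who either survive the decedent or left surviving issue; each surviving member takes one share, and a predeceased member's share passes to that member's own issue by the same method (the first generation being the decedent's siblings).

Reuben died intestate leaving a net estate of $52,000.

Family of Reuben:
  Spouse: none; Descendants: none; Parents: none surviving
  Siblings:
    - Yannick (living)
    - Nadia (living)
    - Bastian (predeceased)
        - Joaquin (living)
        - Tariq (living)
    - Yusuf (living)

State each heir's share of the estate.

Yannick: $13,000; Nadia: $13,000; Joaquin: $6,500; Tariq: $6,500; Yusuf: $13,000

The entire $52,000 passes to the siblings and their issue.
That amount ($52,000) is divided into 4 shares of $13,000: Yannick, Nadia, and Yusuf each take $13,000; Bastian's $13,000 share passes to Bastian's issue.
Bastian's share ($13,000) is divided into 2 shares of $6,500: Joaquin and Tariq each take $6,500.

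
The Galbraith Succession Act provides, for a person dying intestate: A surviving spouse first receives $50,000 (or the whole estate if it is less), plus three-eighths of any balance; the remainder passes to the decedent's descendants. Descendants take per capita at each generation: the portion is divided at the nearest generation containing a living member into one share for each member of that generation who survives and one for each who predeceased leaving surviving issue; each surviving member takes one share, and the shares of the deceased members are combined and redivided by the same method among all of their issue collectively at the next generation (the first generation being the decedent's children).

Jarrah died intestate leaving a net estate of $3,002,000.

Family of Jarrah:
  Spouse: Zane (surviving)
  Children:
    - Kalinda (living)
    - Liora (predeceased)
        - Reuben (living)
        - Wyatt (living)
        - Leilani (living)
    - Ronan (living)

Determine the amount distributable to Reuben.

Zane first takes $50,000, leaving a balance of $2,952,000. Zane then takes three-eighths of the balance ($1,107,000), for a total of $1,157,000. The remaining $1,845,000 passes to the descendants.
The descendants' portion ($1,845,000) is divided at the children's generation into 3 shares of $615,000. Kalinda and Ronan each take $615,000. The remaining share for the deceased Liora ($615,000) is carried to the next generation.
That pool ($615,000) is divided at the grandchildren's generation equally among Reuben, Wyatt, and Leilani: $205,000 each.

Reuben receives $205,000.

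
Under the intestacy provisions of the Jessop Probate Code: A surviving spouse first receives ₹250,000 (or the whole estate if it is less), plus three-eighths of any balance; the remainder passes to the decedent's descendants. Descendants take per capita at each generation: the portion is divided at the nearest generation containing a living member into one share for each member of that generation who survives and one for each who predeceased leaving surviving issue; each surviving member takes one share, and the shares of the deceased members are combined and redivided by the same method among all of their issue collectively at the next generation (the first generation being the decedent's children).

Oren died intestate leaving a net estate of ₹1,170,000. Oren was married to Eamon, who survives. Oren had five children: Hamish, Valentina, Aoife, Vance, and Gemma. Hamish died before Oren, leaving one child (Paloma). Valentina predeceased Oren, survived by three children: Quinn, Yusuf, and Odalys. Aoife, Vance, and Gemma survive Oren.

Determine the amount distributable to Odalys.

Odalys receives ₹57,500.

Eamon first takes ₹250,000, leaving a balance of ₹920,000. Eamon then takes three-eighths of the balance (₹345,000), for a total of ₹595,000. The remaining ₹575,000 passes to the descendants.
The descendants' portion (₹575,000) is divided at the children's generation into 5 shares of ₹115,000. Aoife, Vance, and Gemma each take ₹115,000. The 2 shares of the deceased (Hamish and Valentina) are combined into a pool of ₹230,000.
That pool (₹230,000) is divided at the grandchildren's generation equally among Paloma, Quinn, Yusuf, and Odalys: ₹57,500 each.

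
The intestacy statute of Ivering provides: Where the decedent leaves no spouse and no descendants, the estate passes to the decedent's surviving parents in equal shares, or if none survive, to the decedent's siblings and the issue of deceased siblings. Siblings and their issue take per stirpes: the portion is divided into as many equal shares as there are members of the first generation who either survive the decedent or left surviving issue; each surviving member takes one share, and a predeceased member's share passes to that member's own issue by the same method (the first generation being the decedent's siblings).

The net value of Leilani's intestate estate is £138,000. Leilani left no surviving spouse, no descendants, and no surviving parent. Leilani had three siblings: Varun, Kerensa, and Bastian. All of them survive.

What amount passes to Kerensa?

The entire £138,000 passes to the siblings and their issue.
That amount (£138,000) is divided into 3 shares of £46,000: Varun, Kerensa, and Bastian each take £46,000.

Kerensa receives £46,000.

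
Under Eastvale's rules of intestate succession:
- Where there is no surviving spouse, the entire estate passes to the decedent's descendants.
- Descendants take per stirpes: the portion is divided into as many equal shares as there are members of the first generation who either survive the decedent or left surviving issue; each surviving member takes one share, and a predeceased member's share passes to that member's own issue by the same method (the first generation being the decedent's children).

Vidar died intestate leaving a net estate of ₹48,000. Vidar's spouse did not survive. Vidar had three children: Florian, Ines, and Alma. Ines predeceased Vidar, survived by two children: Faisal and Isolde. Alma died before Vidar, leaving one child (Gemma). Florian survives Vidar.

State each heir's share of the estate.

The entire ₹48,000 passes to the descendants.
That amount (₹48,000) is divided into 3 shares of ₹16,000: Florian takes ₹16,000; Ines's ₹16,000 share passes to Ines's issue; Alma's ₹16,000 share passes to Alma's issue.
Ines's share (₹16,000) is divided into 2 shares of ₹8,000: Faisal and Isolde each take ₹8,000.
Alma's share (₹16,000) passes entirely to Gemma.

Florian: ₹16,000; Faisal: ₹8,000; Isolde: ₹8,000; Gemma: ₹16,000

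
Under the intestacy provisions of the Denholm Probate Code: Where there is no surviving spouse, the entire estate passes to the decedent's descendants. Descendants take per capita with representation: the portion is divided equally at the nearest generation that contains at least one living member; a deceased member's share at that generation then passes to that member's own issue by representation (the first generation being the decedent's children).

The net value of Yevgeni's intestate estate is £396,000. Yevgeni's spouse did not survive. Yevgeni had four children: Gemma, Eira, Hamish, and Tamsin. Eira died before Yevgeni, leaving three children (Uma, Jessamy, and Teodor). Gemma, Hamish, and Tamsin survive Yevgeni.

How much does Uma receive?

Uma receives £33,000.

The entire £396,000 passes to the descendants.
That amount (£396,000) is divided into 4 shares of £99,000: Gemma, Hamish, and Tamsin each take £99,000; Eira's £99,000 share passes to Eira's issue.
Eira's share (£99,000) is divided into 3 shares of £33,000: Uma, Jessamy, and Teodor each take £33,000.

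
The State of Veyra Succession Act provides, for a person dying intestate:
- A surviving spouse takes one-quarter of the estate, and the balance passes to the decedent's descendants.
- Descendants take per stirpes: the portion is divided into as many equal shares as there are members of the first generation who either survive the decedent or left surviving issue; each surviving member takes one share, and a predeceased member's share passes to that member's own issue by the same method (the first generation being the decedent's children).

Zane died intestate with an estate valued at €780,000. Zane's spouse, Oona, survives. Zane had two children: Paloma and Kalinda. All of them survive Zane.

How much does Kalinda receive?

Oona takes one-quarter of €780,000 = €195,000. The remaining €585,000 passes to the descendants.
The descendants' portion (€585,000) is divided into 2 shares of €292,500: Paloma and Kalinda each take €292,500.

Kalinda receives €292,500.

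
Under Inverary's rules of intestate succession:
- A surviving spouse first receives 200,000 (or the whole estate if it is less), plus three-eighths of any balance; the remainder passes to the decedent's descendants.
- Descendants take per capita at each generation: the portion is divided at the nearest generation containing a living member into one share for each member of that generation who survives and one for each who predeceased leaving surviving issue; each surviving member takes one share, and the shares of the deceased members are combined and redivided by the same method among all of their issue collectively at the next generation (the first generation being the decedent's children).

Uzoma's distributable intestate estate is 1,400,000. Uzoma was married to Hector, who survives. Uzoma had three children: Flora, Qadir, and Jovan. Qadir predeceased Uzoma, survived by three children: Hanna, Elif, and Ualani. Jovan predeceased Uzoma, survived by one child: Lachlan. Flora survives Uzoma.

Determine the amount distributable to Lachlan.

Hector first takes 200,000, leaving a balance of 1,200,000. Hector then takes three-eighths of the balance (450,000), for a total of 650,000. The remaining 750,000 passes to the descendants.
The descendants' portion (750,000) is divided at the children's generation into 3 shares of 250,000. Flora takes 250,000. The 2 shares of the deceased (Qadir and Jovan) are combined into a pool of 500,000.
That pool (500,000) is divided at the grandchildren's generation equally among Hanna, Elif, Ualani, and Lachlan: 125,000 each.

Lachlan receives 125,000.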